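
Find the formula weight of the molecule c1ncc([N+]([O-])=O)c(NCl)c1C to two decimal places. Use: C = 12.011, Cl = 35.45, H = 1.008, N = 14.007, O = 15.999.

187.58

Molecular formula: C6H6ClN3O2.
M = 6×12.011 + 1×35.45 + 6×1.008 + 3×14.007 + 2×15.999 = 187.58 g/mol.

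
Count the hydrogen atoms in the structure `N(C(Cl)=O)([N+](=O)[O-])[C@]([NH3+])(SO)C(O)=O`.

Hydrogens are implicit in SMILES; fill each atom to its normal valence:
  3 × C: no H
  3 × O: no H
  2 × O: 1 H each → 2
  1 × Cl: no H
  1 × N (charge +1): 3 H
  1 × N: no H
  1 × N (charge +1): no H
  1 × O (charge -1): no H
  1 × S: no H
  Total hydrogens = 5.

5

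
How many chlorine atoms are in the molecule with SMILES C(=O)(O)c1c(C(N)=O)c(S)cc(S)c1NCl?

1

The symbol for chlorine appears 1 time in the SMILES.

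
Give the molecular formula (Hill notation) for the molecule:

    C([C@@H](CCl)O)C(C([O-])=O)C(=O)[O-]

Heavy atoms from the SMILES: 6 C, 1 Cl, 5 O.
Implicit hydrogens by atom environment:
  2 × C: 2 H each → 4
  2 × C: 1 H each → 2
  2 × C: no H
  2 × O: no H
  2 × O (charge -1): no H
  1 × Cl: no H
  1 × O: 1 H
  Total hydrogens = 7.
Net charge -2.
Molecular formula: [C6H7ClO5]2-

[C6H7ClO5]2-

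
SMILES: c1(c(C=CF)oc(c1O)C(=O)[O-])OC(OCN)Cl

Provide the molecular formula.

Heavy atoms from the SMILES: 9 C, 1 Cl, 1 F, 1 N, 6 O.
Implicit hydrogens by atom environment:
  4 × C (aromatic): no H
  3 × C: 1 H each → 3
  3 × O: no H
  1 × C: 2 H
  1 × C: no H
  1 × Cl: no H
  1 × F: no H
  1 × N: 2 H
  1 × O: 1 H
  1 × O (aromatic): no H
  1 × O (charge -1): no H
  Total hydrogens = 8.
Net charge -1.
Molecular formula: C9H8ClFNO6-

C9H8ClFNO6-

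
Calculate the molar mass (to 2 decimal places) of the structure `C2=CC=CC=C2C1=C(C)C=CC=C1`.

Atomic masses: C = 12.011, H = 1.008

Molecular formula: C13H12.
M = 13×12.011 + 12×1.008 = 168.24 g/mol.

168.24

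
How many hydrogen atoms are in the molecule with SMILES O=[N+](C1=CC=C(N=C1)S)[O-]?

4

Hydrogens are implicit in SMILES; fill each atom to its normal valence:
  3 × C (aromatic): 1 H each → 3
  2 × C (aromatic): no H
  1 × N (aromatic): no H
  1 × N (charge +1): no H
  1 × O: no H
  1 × O (charge -1): no H
  1 × S: 1 H
  Total hydrogens = 4.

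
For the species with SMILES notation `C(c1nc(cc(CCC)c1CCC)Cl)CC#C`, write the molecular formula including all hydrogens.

Heavy atoms from the SMILES: 15 C, 1 Cl, 1 N.
Implicit hydrogens by atom environment:
  6 × C: 2 H each → 12
  4 × C (aromatic): no H
  2 × C: 3 H each → 6
  1 × C (aromatic): 1 H
  1 × C: 1 H
  1 × C: no H
  1 × Cl: no H
  1 × N (aromatic): no H
  Total hydrogens = 20.
Molecular formula: C15H20ClN

C15H20ClN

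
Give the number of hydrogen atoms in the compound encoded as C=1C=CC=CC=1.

Hydrogens are implicit in SMILES; fill each atom to its normal valence:
  6 × C (aromatic): 1 H each → 6
  Total hydrogens = 6.

6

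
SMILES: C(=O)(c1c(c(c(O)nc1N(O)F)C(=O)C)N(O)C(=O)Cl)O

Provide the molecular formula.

Heavy atoms from the SMILES: 9 C, 1 Cl, 1 F, 3 N, 7 O.
Implicit hydrogens by atom environment:
  5 × C (aromatic): no H
  4 × O: 1 H each → 4
  3 × C: no H
  3 × O: no H
  2 × N: no H
  1 × C: 3 H
  1 × Cl: no H
  1 × F: no H
  1 × N (aromatic): no H
  Total hydrogens = 7.
Molecular formula: C9H7ClFN3O7

C9H7ClFN3O7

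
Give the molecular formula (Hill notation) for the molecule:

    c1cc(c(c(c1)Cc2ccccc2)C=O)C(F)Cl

C15H12ClFO

Heavy atoms from the SMILES: 15 C, 1 Cl, 1 F, 1 O.
Implicit hydrogens by atom environment:
  8 × C (aromatic): 1 H each → 8
  4 × C (aromatic): no H
  2 × C: 1 H each → 2
  1 × C: 2 H
  1 × Cl: no H
  1 × F: no H
  1 × O: no H
  Total hydrogens = 12.
Molecular formula: C15H12ClFO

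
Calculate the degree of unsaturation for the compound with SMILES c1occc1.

Molecular formula from the SMILES: C4H4O.
DoU = (2C + 2 + N − H − X)/2 = (2·4 + 2 + 0 − 4 − 0)/2 = 6/2 = 3.
(Structurally: 1 ring(s) + 2 π bond(s) = 3.)

3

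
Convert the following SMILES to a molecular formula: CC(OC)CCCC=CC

Heavy atoms from the SMILES: 9 C, 1 O.
Implicit hydrogens by atom environment:
  3 × C: 3 H each → 9
  3 × C: 2 H each → 6
  3 × C: 1 H each → 3
  1 × O: no H
  Total hydrogens = 18.
Molecular formula: C9H18O

C9H18O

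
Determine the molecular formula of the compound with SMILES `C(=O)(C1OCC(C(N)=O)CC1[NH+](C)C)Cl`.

Heavy atoms from the SMILES: 9 C, 1 Cl, 2 N, 3 O.
Implicit hydrogens by atom environment:
  3 × C: 1 H each → 3
  3 × O: no H
  2 × C: 3 H each → 6
  2 × C: 2 H each → 4
  2 × C: no H
  1 × Cl: no H
  1 × N: 2 H
  1 × N (charge +1): 1 H
  Total hydrogens = 16.
Net charge +1.
Molecular formula: C9H16ClN2O3+

C9H16ClN2O3+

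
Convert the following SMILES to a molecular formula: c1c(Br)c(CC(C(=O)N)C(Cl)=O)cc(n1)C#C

Heavy atoms from the SMILES: 1 Br, 11 C, 1 Cl, 2 N, 2 O.
Implicit hydrogens by atom environment:
  3 × C (aromatic): no H
  3 × C: no H
  2 × C (aromatic): 1 H each → 2
  2 × C: 1 H each → 2
  2 × O: no H
  1 × Br: no H
  1 × C: 2 H
  1 × Cl: no H
  1 × N: 2 H
  1 × N (aromatic): no H
  Total hydrogens = 8.
Molecular formula: C11H8BrClN2O2

C11H8BrClN2O2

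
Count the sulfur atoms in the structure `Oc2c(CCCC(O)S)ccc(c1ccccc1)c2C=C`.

1

The symbol for sulfur appears 1 time in the SMILES.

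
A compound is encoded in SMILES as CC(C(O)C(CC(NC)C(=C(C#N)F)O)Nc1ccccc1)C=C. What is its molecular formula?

C18H24FN3O2

Heavy atoms from the SMILES: 18 C, 1 F, 3 N, 2 O.
Implicit hydrogens by atom environment:
  5 × C: 1 H each → 5
  5 × C (aromatic): 1 H each → 5
  3 × C: no H
  2 × C: 3 H each → 6
  2 × C: 2 H each → 4
  2 × N: 1 H each → 2
  2 × O: 1 H each → 2
  1 × C (aromatic): no H
  1 × F: no H
  1 × N: no H
  Total hydrogens = 24.
Molecular formula: C18H24FN3O2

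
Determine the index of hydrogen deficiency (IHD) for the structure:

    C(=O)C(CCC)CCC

Molecular formula from the SMILES: C8H16O.
DoU = (2C + 2 + N − H − X)/2 = (2·8 + 2 + 0 − 16 − 0)/2 = 2/2 = 1.
(Structurally: 0 ring(s) + 1 π bond(s) = 1.)

1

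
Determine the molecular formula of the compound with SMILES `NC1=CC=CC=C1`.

C6H7N

Heavy atoms from the SMILES: 6 C, 1 N.
Implicit hydrogens by atom environment:
  5 × C (aromatic): 1 H each → 5
  1 × C (aromatic): no H
  1 × N: 2 H
  Total hydrogens = 7.
Molecular formula: C6H7N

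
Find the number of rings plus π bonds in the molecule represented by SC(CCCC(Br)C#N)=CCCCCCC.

Molecular formula from the SMILES: C13H22BrNS.
DoU = (2C + 2 + N − H − X)/2 = (2·13 + 2 + 1 − 22 − 1)/2 = 6/2 = 3.
(Structurally: 0 ring(s) + 3 π bond(s) = 3.)

3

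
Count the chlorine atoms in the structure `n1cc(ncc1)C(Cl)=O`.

The symbol for chlorine appears 1 time in the SMILES.

1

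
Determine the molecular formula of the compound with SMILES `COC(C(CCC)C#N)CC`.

C9H17NO

Heavy atoms from the SMILES: 9 C, 1 N, 1 O.
Implicit hydrogens by atom environment:
  3 × C: 3 H each → 9
  3 × C: 2 H each → 6
  2 × C: 1 H each → 2
  1 × C: no H
  1 × N: no H
  1 × O: no H
  Total hydrogens = 17.
Molecular formula: C9H17NO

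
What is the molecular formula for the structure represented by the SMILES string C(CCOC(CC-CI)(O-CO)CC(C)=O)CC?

C13H25IO4

Heavy atoms from the SMILES: 13 C, 1 I, 4 O.
Implicit hydrogens by atom environment:
  9 × C: 2 H each → 18
  3 × O: no H
  2 × C: 3 H each → 6
  2 × C: no H
  1 × I: no H
  1 × O: 1 H
  Total hydrogens = 25.
Molecular formula: C13H25IO4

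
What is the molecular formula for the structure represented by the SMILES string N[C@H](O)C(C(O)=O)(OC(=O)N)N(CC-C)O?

Heavy atoms from the SMILES: 7 C, 3 N, 6 O.
Implicit hydrogens by atom environment:
  3 × C: no H
  3 × O: 1 H each → 3
  3 × O: no H
  2 × C: 2 H each → 4
  2 × N: 2 H each → 4
  1 × C: 3 H
  1 × C: 1 H
  1 × N: no H
  Total hydrogens = 15.
Molecular formula: C7H15N3O6

C7H15N3O6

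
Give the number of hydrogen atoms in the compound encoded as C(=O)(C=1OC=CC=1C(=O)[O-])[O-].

Hydrogens are implicit in SMILES; fill each atom to its normal valence:
  2 × C (aromatic): 1 H each → 2
  2 × C (aromatic): no H
  2 × C: no H
  2 × O: no H
  2 × O (charge -1): no H
  1 × O (aromatic): no H
  Total hydrogens = 2.

2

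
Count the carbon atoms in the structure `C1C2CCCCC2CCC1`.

The symbol for carbon appears 10 times in the SMILES.

10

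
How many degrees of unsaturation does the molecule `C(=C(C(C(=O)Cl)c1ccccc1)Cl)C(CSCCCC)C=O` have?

Molecular formula from the SMILES: C17H20Cl2O2S.
DoU = (2C + 2 + N − H − X)/2 = (2·17 + 2 + 0 − 20 − 2)/2 = 14/2 = 7.
(Structurally: 1 ring(s) + 6 π bond(s) = 7.)

7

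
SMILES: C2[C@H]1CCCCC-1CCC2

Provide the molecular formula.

C10H18

Heavy atoms from the SMILES: 10 C.
Implicit hydrogens by atom environment:
  8 × C: 2 H each → 16
  2 × C: 1 H each → 2
  Total hydrogens = 18.
Molecular formula: C10H18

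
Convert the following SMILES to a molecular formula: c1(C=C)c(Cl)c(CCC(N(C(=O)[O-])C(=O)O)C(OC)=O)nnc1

Heavy atoms from the SMILES: 13 C, 1 Cl, 3 N, 6 O.
Implicit hydrogens by atom environment:
  4 × O: no H
  3 × C: 2 H each → 6
  3 × C (aromatic): no H
  3 × C: no H
  2 × C: 1 H each → 2
  2 × N (aromatic): no H
  1 × C: 3 H
  1 × C (aromatic): 1 H
  1 × Cl: no H
  1 × N: no H
  1 × O: 1 H
  1 × O (charge -1): no H
  Total hydrogens = 13.
Net charge -1.
Molecular formula: C13H13ClN3O6-

C13H13ClN3O6-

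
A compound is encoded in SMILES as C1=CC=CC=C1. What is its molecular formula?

C6H6

Heavy atoms from the SMILES: 6 C.
Implicit hydrogens by atom environment:
  6 × C (aromatic): 1 H each → 6
  Total hydrogens = 6.
Molecular formula: C6H6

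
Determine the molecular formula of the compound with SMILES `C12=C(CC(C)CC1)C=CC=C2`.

C11H14

Heavy atoms from the SMILES: 11 C.
Implicit hydrogens by atom environment:
  4 × C (aromatic): 1 H each → 4
  3 × C: 2 H each → 6
  2 × C (aromatic): no H
  1 × C: 3 H
  1 × C: 1 H
  Total hydrogens = 14.
Molecular formula: C11H14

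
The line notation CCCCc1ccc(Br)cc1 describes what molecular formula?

C10H13Br

Heavy atoms from the SMILES: 1 Br, 10 C.
Implicit hydrogens by atom environment:
  4 × C (aromatic): 1 H each → 4
  3 × C: 2 H each → 6
  2 × C (aromatic): no H
  1 × Br: no H
  1 × C: 3 H
  Total hydrogens = 13.
Molecular formula: C10H13Br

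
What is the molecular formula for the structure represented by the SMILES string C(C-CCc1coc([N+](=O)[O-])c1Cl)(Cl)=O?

Heavy atoms from the SMILES: 8 C, 2 Cl, 1 N, 4 O.
Implicit hydrogens by atom environment:
  3 × C: 2 H each → 6
  3 × C (aromatic): no H
  2 × Cl: no H
  2 × O: no H
  1 × C (aromatic): 1 H
  1 × C: no H
  1 × N (charge +1): no H
  1 × O (aromatic): no H
  1 × O (charge -1): no H
  Total hydrogens = 7.
Molecular formula: C8H7Cl2NO4

C8H7Cl2NO4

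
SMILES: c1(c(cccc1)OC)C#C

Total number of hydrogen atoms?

8

Hydrogens are implicit in SMILES; fill each atom to its normal valence:
  4 × C (aromatic): 1 H each → 4
  2 × C (aromatic): no H
  1 × C: 3 H
  1 × C: 1 H
  1 × C: no H
  1 × O: no H
  Total hydrogens = 8.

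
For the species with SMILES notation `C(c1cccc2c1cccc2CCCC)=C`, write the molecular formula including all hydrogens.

Heavy atoms from the SMILES: 16 C.
Implicit hydrogens by atom environment:
  6 × C (aromatic): 1 H each → 6
  4 × C: 2 H each → 8
  4 × C (aromatic): no H
  1 × C: 3 H
  1 × C: 1 H
  Total hydrogens = 18.
Molecular formula: C16H18

C16H18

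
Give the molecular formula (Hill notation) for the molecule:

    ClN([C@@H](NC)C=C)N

C4H10ClN3

Heavy atoms from the SMILES: 4 C, 1 Cl, 3 N.
Implicit hydrogens by atom environment:
  2 × C: 1 H each → 2
  1 × C: 3 H
  1 × C: 2 H
  1 × Cl: no H
  1 × N: 2 H
  1 × N: 1 H
  1 × N: no H
  Total hydrogens = 10.
Molecular formula: C4H10ClN3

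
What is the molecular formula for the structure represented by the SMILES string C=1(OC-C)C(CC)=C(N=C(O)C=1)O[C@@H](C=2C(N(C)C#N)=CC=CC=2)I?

C18H20IN3O3

Heavy atoms from the SMILES: 18 C, 1 I, 3 N, 3 O.
Implicit hydrogens by atom environment:
  6 × C (aromatic): no H
  5 × C (aromatic): 1 H each → 5
  3 × C: 3 H each → 9
  2 × C: 2 H each → 4
  2 × N: no H
  2 × O: no H
  1 × C: 1 H
  1 × C: no H
  1 × I: no H
  1 × N (aromatic): no H
  1 × O: 1 H
  Total hydrogens = 20.
Molecular formula: C18H20IN3O3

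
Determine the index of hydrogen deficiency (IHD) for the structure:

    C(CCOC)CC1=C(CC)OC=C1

3

Molecular formula from the SMILES: C11H18O2.
DoU = (2C + 2 + N − H − X)/2 = (2·11 + 2 + 0 − 18 − 0)/2 = 6/2 = 3.
(Structurally: 1 ring(s) + 2 π bond(s) = 3.)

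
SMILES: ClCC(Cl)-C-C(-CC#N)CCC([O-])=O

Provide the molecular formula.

C9H12Cl2NO2-

Heavy atoms from the SMILES: 9 C, 2 Cl, 1 N, 2 O.
Implicit hydrogens by atom environment:
  5 × C: 2 H each → 10
  2 × C: 1 H each → 2
  2 × C: no H
  2 × Cl: no H
  1 × N: no H
  1 × O: no H
  1 × O (charge -1): no H
  Total hydrogens = 12.
Net charge -1.
Molecular formula: C9H12Cl2NO2-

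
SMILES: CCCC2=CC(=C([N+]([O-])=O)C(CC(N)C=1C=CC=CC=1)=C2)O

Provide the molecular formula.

Heavy atoms from the SMILES: 17 C, 2 N, 3 O.
Implicit hydrogens by atom environment:
  7 × C (aromatic): 1 H each → 7
  5 × C (aromatic): no H
  3 × C: 2 H each → 6
  1 × C: 3 H
  1 × C: 1 H
  1 × N: 2 H
  1 × N (charge +1): no H
  1 × O: 1 H
  1 × O: no H
  1 × O (charge -1): no H
  Total hydrogens = 20.
Molecular formula: C17H20N2O3

C17H20N2O3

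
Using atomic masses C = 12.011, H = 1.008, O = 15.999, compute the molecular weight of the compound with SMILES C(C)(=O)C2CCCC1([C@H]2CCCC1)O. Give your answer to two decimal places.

196.29

Molecular formula: C12H20O2.
M = 12×12.011 + 20×1.008 + 2×15.999 = 196.29 g/mol.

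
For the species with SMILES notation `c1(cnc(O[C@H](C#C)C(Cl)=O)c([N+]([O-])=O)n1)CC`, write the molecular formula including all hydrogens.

C10H8ClN3O4

Heavy atoms from the SMILES: 10 C, 1 Cl, 3 N, 4 O.
Implicit hydrogens by atom environment:
  3 × C (aromatic): no H
  3 × O: no H
  2 × C: 1 H each → 2
  2 × C: no H
  2 × N (aromatic): no H
  1 × C: 3 H
  1 × C: 2 H
  1 × C (aromatic): 1 H
  1 × Cl: no H
  1 × N (charge +1): no H
  1 × O (charge -1): no H
  Total hydrogens = 8.
Molecular formula: C10H8ClN3O4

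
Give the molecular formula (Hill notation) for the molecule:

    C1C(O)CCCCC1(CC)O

C9H18O2

Heavy atoms from the SMILES: 9 C, 2 O.
Implicit hydrogens by atom environment:
  6 × C: 2 H each → 12
  2 × O: 1 H each → 2
  1 × C: 3 H
  1 × C: 1 H
  1 × C: no H
  Total hydrogens = 18.
Molecular formula: C9H18O2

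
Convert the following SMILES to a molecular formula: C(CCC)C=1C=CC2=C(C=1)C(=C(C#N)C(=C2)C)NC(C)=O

Heavy atoms from the SMILES: 18 C, 2 N, 1 O.
Implicit hydrogens by atom environment:
  6 × C (aromatic): no H
  4 × C (aromatic): 1 H each → 4
  3 × C: 3 H each → 9
  3 × C: 2 H each → 6
  2 × C: no H
  1 × N: 1 H
  1 × N: no H
  1 × O: no H
  Total hydrogens = 20.
Molecular formula: C18H20N2O

C18H20N2O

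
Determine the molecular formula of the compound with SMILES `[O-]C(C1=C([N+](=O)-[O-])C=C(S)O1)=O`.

Heavy atoms from the SMILES: 5 C, 1 N, 5 O, 1 S.
Implicit hydrogens by atom environment:
  3 × C (aromatic): no H
  2 × O: no H
  2 × O (charge -1): no H
  1 × C (aromatic): 1 H
  1 × C: no H
  1 × N (charge +1): no H
  1 × O (aromatic): no H
  1 × S: 1 H
  Total hydrogens = 2.
Net charge -1.
Molecular formula: C5H2NO5S-

C5H2NO5S-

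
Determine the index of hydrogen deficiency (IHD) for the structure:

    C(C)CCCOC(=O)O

1

Molecular formula from the SMILES: C6H12O3.
DoU = (2C + 2 + N − H − X)/2 = (2·6 + 2 + 0 − 12 − 0)/2 = 2/2 = 1.
(Structurally: 0 ring(s) + 1 π bond(s) = 1.)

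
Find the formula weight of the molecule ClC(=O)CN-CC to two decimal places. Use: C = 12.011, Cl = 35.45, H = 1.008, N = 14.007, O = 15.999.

Molecular formula: C4H8ClNO.
M = 4×12.011 + 1×35.45 + 8×1.008 + 1×14.007 + 1×15.999 = 121.56 g/mol.

121.56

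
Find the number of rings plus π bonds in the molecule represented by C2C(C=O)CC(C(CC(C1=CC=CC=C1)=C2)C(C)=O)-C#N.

10

Molecular formula from the SMILES: C18H19NO2.
DoU = (2C + 2 + N − H − X)/2 = (2·18 + 2 + 1 − 19 − 0)/2 = 20/2 = 10.
(Structurally: 2 ring(s) + 8 π bond(s) = 10.)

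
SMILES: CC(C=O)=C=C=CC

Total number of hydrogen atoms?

8

Hydrogens are implicit in SMILES; fill each atom to its normal valence:
  3 × C: no H
  2 × C: 3 H each → 6
  2 × C: 1 H each → 2
  1 × O: no H
  Total hydrogens = 8.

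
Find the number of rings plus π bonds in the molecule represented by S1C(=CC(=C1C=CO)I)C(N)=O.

Molecular formula from the SMILES: C7H6INO2S.
DoU = (2C + 2 + N − H − X)/2 = (2·7 + 2 + 1 − 6 − 1)/2 = 10/2 = 5.
(Structurally: 1 ring(s) + 4 π bond(s) = 5.)

5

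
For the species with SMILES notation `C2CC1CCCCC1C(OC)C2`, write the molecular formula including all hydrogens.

Heavy atoms from the SMILES: 11 C, 1 O.
Implicit hydrogens by atom environment:
  7 × C: 2 H each → 14
  3 × C: 1 H each → 3
  1 × C: 3 H
  1 × O: no H
  Total hydrogens = 20.
Molecular formula: C11H20O

C11H20O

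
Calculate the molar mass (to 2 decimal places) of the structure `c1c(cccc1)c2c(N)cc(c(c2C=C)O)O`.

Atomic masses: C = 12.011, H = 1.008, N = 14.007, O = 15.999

Molecular formula: C14H13NO2.
M = 14×12.011 + 13×1.008 + 1×14.007 + 2×15.999 = 227.26 g/mol.

227.26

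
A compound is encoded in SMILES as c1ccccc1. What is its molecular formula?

C6H6

Heavy atoms from the SMILES: 6 C.
Implicit hydrogens by atom environment:
  6 × C (aromatic): 1 H each → 6
  Total hydrogens = 6.
Molecular formula: C6H6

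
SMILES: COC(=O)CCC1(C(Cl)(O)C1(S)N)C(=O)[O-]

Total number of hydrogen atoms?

Hydrogens are implicit in SMILES; fill each atom to its normal valence:
  5 × C: no H
  3 × O: no H
  2 × C: 2 H each → 4
  1 × C: 3 H
  1 × Cl: no H
  1 × N: 2 H
  1 × O: 1 H
  1 × O (charge -1): no H
  1 × S: 1 H
  Total hydrogens = 11.

11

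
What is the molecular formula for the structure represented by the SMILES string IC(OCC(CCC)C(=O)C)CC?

C10H19IO2

Heavy atoms from the SMILES: 10 C, 1 I, 2 O.
Implicit hydrogens by atom environment:
  4 × C: 2 H each → 8
  3 × C: 3 H each → 9
  2 × C: 1 H each → 2
  2 × O: no H
  1 × C: no H
  1 × I: no H
  Total hydrogens = 19.
Molecular formula: C10H19IO2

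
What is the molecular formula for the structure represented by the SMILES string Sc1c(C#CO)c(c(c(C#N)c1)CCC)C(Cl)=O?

Heavy atoms from the SMILES: 13 C, 1 Cl, 1 N, 2 O, 1 S.
Implicit hydrogens by atom environment:
  5 × C (aromatic): no H
  4 × C: no H
  2 × C: 2 H each → 4
  1 × C: 3 H
  1 × C (aromatic): 1 H
  1 × Cl: no H
  1 × N: no H
  1 × O: 1 H
  1 × O: no H
  1 × S: 1 H
  Total hydrogens = 10.
Molecular formula: C13H10ClNO2S

C13H10ClNO2S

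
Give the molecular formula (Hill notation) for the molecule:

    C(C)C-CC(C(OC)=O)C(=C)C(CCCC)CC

Heavy atoms from the SMILES: 16 C, 2 O.
Implicit hydrogens by atom environment:
  8 × C: 2 H each → 16
  4 × C: 3 H each → 12
  2 × C: 1 H each → 2
  2 × C: no H
  2 × O: no H
  Total hydrogens = 30.
Molecular formula: C16H30O2

C16H30O2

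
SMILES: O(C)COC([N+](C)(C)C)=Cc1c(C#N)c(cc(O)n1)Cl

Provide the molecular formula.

Heavy atoms from the SMILES: 13 C, 1 Cl, 3 N, 3 O.
Implicit hydrogens by atom environment:
  4 × C: 3 H each → 12
  4 × C (aromatic): no H
  2 × C: no H
  2 × O: no H
  1 × C: 2 H
  1 × C (aromatic): 1 H
  1 × C: 1 H
  1 × Cl: no H
  1 × N (aromatic): no H
  1 × N: no H
  1 × N (charge +1): no H
  1 × O: 1 H
  Total hydrogens = 17.
Net charge +1.
Molecular formula: C13H17ClN3O3+

C13H17ClN3O3+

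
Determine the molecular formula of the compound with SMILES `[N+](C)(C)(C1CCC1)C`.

Heavy atoms from the SMILES: 7 C, 1 N.
Implicit hydrogens by atom environment:
  3 × C: 3 H each → 9
  3 × C: 2 H each → 6
  1 × C: 1 H
  1 × N (charge +1): no H
  Total hydrogens = 16.
Net charge +1.
Molecular formula: C7H16N+

C7H16N+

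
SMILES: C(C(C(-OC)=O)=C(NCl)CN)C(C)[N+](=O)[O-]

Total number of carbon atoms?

8

The symbol for carbon appears 8 times in the SMILES. (Cl is a single chlorine, not C + l.)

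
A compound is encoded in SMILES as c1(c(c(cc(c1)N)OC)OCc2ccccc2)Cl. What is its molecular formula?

C14H14ClNO2

Heavy atoms from the SMILES: 14 C, 1 Cl, 1 N, 2 O.
Implicit hydrogens by atom environment:
  7 × C (aromatic): 1 H each → 7
  5 × C (aromatic): no H
  2 × O: no H
  1 × C: 3 H
  1 × C: 2 H
  1 × Cl: no H
  1 × N: 2 H
  Total hydrogens = 14.
Molecular formula: C14H14ClNO2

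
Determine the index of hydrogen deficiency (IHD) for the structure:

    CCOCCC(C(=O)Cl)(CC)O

Molecular formula from the SMILES: C8H15ClO3.
DoU = (2C + 2 + N − H − X)/2 = (2·8 + 2 + 0 − 15 − 1)/2 = 2/2 = 1.
(Structurally: 0 ring(s) + 1 π bond(s) = 1.)

1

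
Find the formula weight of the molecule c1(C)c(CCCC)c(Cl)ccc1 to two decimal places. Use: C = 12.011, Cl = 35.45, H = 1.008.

182.69

Molecular formula: C11H15Cl.
M = 11×12.011 + 1×35.45 + 15×1.008 = 182.69 g/mol.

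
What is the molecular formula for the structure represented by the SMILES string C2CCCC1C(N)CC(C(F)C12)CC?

Heavy atoms from the SMILES: 12 C, 1 F, 1 N.
Implicit hydrogens by atom environment:
  6 × C: 2 H each → 12
  5 × C: 1 H each → 5
  1 × C: 3 H
  1 × F: no H
  1 × N: 2 H
  Total hydrogens = 22.
Molecular formula: C12H22FN

C12H22FN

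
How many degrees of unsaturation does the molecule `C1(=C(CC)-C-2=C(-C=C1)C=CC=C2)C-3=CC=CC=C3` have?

Molecular formula from the SMILES: C18H16.
DoU = (2C + 2 + N − H − X)/2 = (2·18 + 2 + 0 − 16 − 0)/2 = 22/2 = 11.
(Structurally: 3 ring(s) + 8 π bond(s) = 11.)

11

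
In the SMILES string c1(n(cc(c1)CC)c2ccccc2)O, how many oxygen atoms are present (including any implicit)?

1

The symbol for oxygen appears 1 time in the SMILES.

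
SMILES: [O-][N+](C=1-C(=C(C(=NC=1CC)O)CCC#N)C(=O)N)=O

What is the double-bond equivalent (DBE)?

Molecular formula from the SMILES: C11H12N4O4.
DoU = (2C + 2 + N − H − X)/2 = (2·11 + 2 + 4 − 12 − 0)/2 = 16/2 = 8.
(Structurally: 1 ring(s) + 7 π bond(s) = 8.)

8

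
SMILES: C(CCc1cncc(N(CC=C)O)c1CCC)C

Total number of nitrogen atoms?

2

The symbol for nitrogen appears 2 times in the SMILES.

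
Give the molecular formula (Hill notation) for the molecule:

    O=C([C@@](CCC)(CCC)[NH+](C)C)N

Heavy atoms from the SMILES: 10 C, 2 N, 1 O.
Implicit hydrogens by atom environment:
  4 × C: 3 H each → 12
  4 × C: 2 H each → 8
  2 × C: no H
  1 × N: 2 H
  1 × N (charge +1): 1 H
  1 × O: no H
  Total hydrogens = 23.
Net charge +1.
Molecular formula: C10H23N2O+

C10H23N2O+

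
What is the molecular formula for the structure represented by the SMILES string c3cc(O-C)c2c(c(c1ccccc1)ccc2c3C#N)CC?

Heavy atoms from the SMILES: 20 C, 1 N, 1 O.
Implicit hydrogens by atom environment:
  9 × C (aromatic): 1 H each → 9
  7 × C (aromatic): no H
  2 × C: 3 H each → 6
  1 × C: 2 H
  1 × C: no H
  1 × N: no H
  1 × O: no H
  Total hydrogens = 17.
Molecular formula: C20H17NO

C20H17NO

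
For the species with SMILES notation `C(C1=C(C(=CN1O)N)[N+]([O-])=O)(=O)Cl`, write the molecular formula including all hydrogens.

Heavy atoms from the SMILES: 5 C, 1 Cl, 3 N, 4 O.
Implicit hydrogens by atom environment:
  3 × C (aromatic): no H
  2 × O: no H
  1 × C (aromatic): 1 H
  1 × C: no H
  1 × Cl: no H
  1 × N: 2 H
  1 × N (aromatic): no H
  1 × N (charge +1): no H
  1 × O: 1 H
  1 × O (charge -1): no H
  Total hydrogens = 4.
Molecular formula: C5H4ClN3O4

C5H4ClN3O4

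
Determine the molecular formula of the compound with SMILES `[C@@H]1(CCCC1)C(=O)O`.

C6H10O2

Heavy atoms from the SMILES: 6 C, 2 O.
Implicit hydrogens by atom environment:
  4 × C: 2 H each → 8
  1 × C: 1 H
  1 × C: no H
  1 × O: 1 H
  1 × O: no H
  Total hydrogens = 10.
Molecular formula: C6H10O2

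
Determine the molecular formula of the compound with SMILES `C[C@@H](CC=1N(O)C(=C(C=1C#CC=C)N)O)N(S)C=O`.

Heavy atoms from the SMILES: 12 C, 3 N, 3 O, 1 S.
Implicit hydrogens by atom environment:
  4 × C (aromatic): no H
  3 × C: 1 H each → 3
  2 × C: 2 H each → 4
  2 × C: no H
  2 × O: 1 H each → 2
  1 × C: 3 H
  1 × N: 2 H
  1 × N (aromatic): no H
  1 × N: no H
  1 × O: no H
  1 × S: 1 H
  Total hydrogens = 15.
Molecular formula: C12H15N3O3S

C12H15N3O3S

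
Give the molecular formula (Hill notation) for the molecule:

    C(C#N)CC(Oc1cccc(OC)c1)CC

Heavy atoms from the SMILES: 13 C, 1 N, 2 O.
Implicit hydrogens by atom environment:
  4 × C (aromatic): 1 H each → 4
  3 × C: 2 H each → 6
  2 × C: 3 H each → 6
  2 × C (aromatic): no H
  2 × O: no H
  1 × C: 1 H
  1 × C: no H
  1 × N: no H
  Total hydrogens = 17.
Molecular formula: C13H17NO2

C13H17NO2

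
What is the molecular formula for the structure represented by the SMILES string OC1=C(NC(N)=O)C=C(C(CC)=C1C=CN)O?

C11H15N3O3

Heavy atoms from the SMILES: 11 C, 3 N, 3 O.
Implicit hydrogens by atom environment:
  5 × C (aromatic): no H
  2 × C: 1 H each → 2
  2 × N: 2 H each → 4
  2 × O: 1 H each → 2
  1 × C: 3 H
  1 × C: 2 H
  1 × C (aromatic): 1 H
  1 × C: no H
  1 × N: 1 H
  1 × O: no H
  Total hydrogens = 15.
Molecular formula: C11H15N3O3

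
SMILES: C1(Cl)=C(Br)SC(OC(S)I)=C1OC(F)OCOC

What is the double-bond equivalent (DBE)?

Molecular formula from the SMILES: C8H8BrClFIO4S2.
DoU = (2C + 2 + N − H − X)/2 = (2·8 + 2 + 0 − 8 − 4)/2 = 6/2 = 3.
(Structurally: 1 ring(s) + 2 π bond(s) = 3.)

3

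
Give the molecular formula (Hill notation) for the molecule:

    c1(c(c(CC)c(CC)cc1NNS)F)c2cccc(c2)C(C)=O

Heavy atoms from the SMILES: 18 C, 1 F, 2 N, 1 O, 1 S.
Implicit hydrogens by atom environment:
  7 × C (aromatic): no H
  5 × C (aromatic): 1 H each → 5
  3 × C: 3 H each → 9
  2 × C: 2 H each → 4
  2 × N: 1 H each → 2
  1 × C: no H
  1 × F: no H
  1 × O: no H
  1 × S: 1 H
  Total hydrogens = 21.
Molecular formula: C18H21FN2OS

C18H21FN2OS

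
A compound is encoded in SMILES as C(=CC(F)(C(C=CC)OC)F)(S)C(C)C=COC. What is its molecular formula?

C13H20F2O2S

Heavy atoms from the SMILES: 13 C, 2 F, 2 O, 1 S.
Implicit hydrogens by atom environment:
  7 × C: 1 H each → 7
  4 × C: 3 H each → 12
  2 × C: no H
  2 × F: no H
  2 × O: no H
  1 × S: 1 H
  Total hydrogens = 20.
Molecular formula: C13H20F2O2S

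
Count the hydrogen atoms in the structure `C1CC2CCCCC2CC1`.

Hydrogens are implicit in SMILES; fill each atom to its normal valence:
  8 × C: 2 H each → 16
  2 × C: 1 H each → 2
  Total hydrogens = 18.

18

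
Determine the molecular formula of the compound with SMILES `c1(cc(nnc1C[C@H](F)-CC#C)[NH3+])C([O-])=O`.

C10H10FN3O2

Heavy atoms from the SMILES: 10 C, 1 F, 3 N, 2 O.
Implicit hydrogens by atom environment:
  3 × C (aromatic): no H
  2 × C: 2 H each → 4
  2 × C: 1 H each → 2
  2 × C: no H
  2 × N (aromatic): no H
  1 × C (aromatic): 1 H
  1 × F: no H
  1 × N (charge +1): 3 H
  1 × O: no H
  1 × O (charge -1): no H
  Total hydrogens = 10.
Molecular formula: C10H10FN3O2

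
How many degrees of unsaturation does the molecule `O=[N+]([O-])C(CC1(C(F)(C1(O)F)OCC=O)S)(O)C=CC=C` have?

5

Molecular formula from the SMILES: C11H13F2NO6S.
DoU = (2C + 2 + N − H − X)/2 = (2·11 + 2 + 1 − 13 − 2)/2 = 10/2 = 5.
(Structurally: 1 ring(s) + 4 π bond(s) = 5.)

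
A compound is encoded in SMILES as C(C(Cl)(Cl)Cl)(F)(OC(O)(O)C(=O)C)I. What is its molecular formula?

C5H5Cl3FIO4

Heavy atoms from the SMILES: 5 C, 3 Cl, 1 F, 1 I, 4 O.
Implicit hydrogens by atom environment:
  4 × C: no H
  3 × Cl: no H
  2 × O: 1 H each → 2
  2 × O: no H
  1 × C: 3 H
  1 × F: no H
  1 × I: no H
  Total hydrogens = 5.
Molecular formula: C5H5Cl3FIO4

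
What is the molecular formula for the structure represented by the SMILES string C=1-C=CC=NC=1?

C5H5N

Heavy atoms from the SMILES: 5 C, 1 N.
Implicit hydrogens by atom environment:
  5 × C (aromatic): 1 H each → 5
  1 × N (aromatic): no H
  Total hydrogens = 5.
Molecular formula: C5H5N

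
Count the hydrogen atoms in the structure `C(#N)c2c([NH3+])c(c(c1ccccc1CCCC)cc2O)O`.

Hydrogens are implicit in SMILES; fill each atom to its normal valence:
  7 × C (aromatic): no H
  5 × C (aromatic): 1 H each → 5
  3 × C: 2 H each → 6
  2 × O: 1 H each → 2
  1 × C: 3 H
  1 × C: no H
  1 × N (charge +1): 3 H
  1 × N: no H
  Total hydrogens = 19.

19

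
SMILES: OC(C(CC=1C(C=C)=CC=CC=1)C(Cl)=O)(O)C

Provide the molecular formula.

Heavy atoms from the SMILES: 13 C, 1 Cl, 3 O.
Implicit hydrogens by atom environment:
  4 × C (aromatic): 1 H each → 4
  2 × C: 2 H each → 4
  2 × C: 1 H each → 2
  2 × C: no H
  2 × C (aromatic): no H
  2 × O: 1 H each → 2
  1 × C: 3 H
  1 × Cl: no H
  1 × O: no H
  Total hydrogens = 15.
Molecular formula: C13H15ClO3

C13H15ClO3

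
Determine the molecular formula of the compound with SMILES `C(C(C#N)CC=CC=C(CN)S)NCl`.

C9H14ClN3S

Heavy atoms from the SMILES: 9 C, 1 Cl, 3 N, 1 S.
Implicit hydrogens by atom environment:
  4 × C: 1 H each → 4
  3 × C: 2 H each → 6
  2 × C: no H
  1 × Cl: no H
  1 × N: 2 H
  1 × N: 1 H
  1 × N: no H
  1 × S: 1 H
  Total hydrogens = 14.
Molecular formula: C9H14ClN3S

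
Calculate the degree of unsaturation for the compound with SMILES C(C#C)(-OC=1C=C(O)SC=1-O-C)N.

5

Molecular formula from the SMILES: C8H9NO3S.
DoU = (2C + 2 + N − H − X)/2 = (2·8 + 2 + 1 − 9 − 0)/2 = 10/2 = 5.
(Structurally: 1 ring(s) + 4 π bond(s) = 5.)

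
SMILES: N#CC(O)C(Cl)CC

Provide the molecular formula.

Heavy atoms from the SMILES: 5 C, 1 Cl, 1 N, 1 O.
Implicit hydrogens by atom environment:
  2 × C: 1 H each → 2
  1 × C: 3 H
  1 × C: 2 H
  1 × C: no H
  1 × Cl: no H
  1 × N: no H
  1 × O: 1 H
  Total hydrogens = 8.
Molecular formula: C5H8ClNO

C5H8ClNO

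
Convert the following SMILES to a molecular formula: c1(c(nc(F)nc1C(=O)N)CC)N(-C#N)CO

C9H10FN5O2

Heavy atoms from the SMILES: 9 C, 1 F, 5 N, 2 O.
Implicit hydrogens by atom environment:
  4 × C (aromatic): no H
  2 × C: 2 H each → 4
  2 × C: no H
  2 × N (aromatic): no H
  2 × N: no H
  1 × C: 3 H
  1 × F: no H
  1 × N: 2 H
  1 × O: 1 H
  1 × O: no H
  Total hydrogens = 10.
Molecular formula: C9H10FN5O2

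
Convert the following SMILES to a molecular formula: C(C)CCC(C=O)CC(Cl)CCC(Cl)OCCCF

Heavy atoms from the SMILES: 14 C, 2 Cl, 1 F, 2 O.
Implicit hydrogens by atom environment:
  9 × C: 2 H each → 18
  4 × C: 1 H each → 4
  2 × Cl: no H
  2 × O: no H
  1 × C: 3 H
  1 × F: no H
  Total hydrogens = 25.
Molecular formula: C14H25Cl2FO2

C14H25Cl2FO2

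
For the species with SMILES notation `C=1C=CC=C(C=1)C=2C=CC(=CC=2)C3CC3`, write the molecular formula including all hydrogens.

C15H14

Heavy atoms from the SMILES: 15 C.
Implicit hydrogens by atom environment:
  9 × C (aromatic): 1 H each → 9
  3 × C (aromatic): no H
  2 × C: 2 H each → 4
  1 × C: 1 H
  Total hydrogens = 14.
Molecular formula: C15H14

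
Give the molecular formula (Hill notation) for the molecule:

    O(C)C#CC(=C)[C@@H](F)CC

C8H11FO

Heavy atoms from the SMILES: 8 C, 1 F, 1 O.
Implicit hydrogens by atom environment:
  3 × C: no H
  2 × C: 3 H each → 6
  2 × C: 2 H each → 4
  1 × C: 1 H
  1 × F: no H
  1 × O: no H
  Total hydrogens = 11.
Molecular formula: C8H11FO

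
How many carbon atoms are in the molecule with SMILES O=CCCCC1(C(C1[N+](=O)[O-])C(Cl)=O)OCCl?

The symbol for carbon appears 9 times in the SMILES. (Cl is a single chlorine, not C + l.)

9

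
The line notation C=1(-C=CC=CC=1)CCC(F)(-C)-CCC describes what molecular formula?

C13H19F

Heavy atoms from the SMILES: 13 C, 1 F.
Implicit hydrogens by atom environment:
  5 × C (aromatic): 1 H each → 5
  4 × C: 2 H each → 8
  2 × C: 3 H each → 6
  1 × C: no H
  1 × C (aromatic): no H
  1 × F: no H
  Total hydrogens = 19.
Molecular formula: C13H19F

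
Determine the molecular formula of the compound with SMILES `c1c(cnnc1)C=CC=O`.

C7H6N2O

Heavy atoms from the SMILES: 7 C, 2 N, 1 O.
Implicit hydrogens by atom environment:
  3 × C (aromatic): 1 H each → 3
  3 × C: 1 H each → 3
  2 × N (aromatic): no H
  1 × C (aromatic): no H
  1 × O: no H
  Total hydrogens = 6.
Molecular formula: C7H6N2O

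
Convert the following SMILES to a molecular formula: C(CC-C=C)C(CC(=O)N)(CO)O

Heavy atoms from the SMILES: 9 C, 1 N, 3 O.
Implicit hydrogens by atom environment:
  6 × C: 2 H each → 12
  2 × C: no H
  2 × O: 1 H each → 2
  1 × C: 1 H
  1 × N: 2 H
  1 × O: no H
  Total hydrogens = 17.
Molecular formula: C9H17NO3

C9H17NO3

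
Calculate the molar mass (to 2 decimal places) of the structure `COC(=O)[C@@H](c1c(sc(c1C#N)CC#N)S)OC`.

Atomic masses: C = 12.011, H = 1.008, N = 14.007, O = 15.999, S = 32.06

282.33

Molecular formula: C11H10N2O3S2.
M = 11×12.011 + 10×1.008 + 2×14.007 + 3×15.999 + 2×32.06 = 282.33 g/mol.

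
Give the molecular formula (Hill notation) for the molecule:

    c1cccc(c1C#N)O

C7H5NO

Heavy atoms from the SMILES: 7 C, 1 N, 1 O.
Implicit hydrogens by atom environment:
  4 × C (aromatic): 1 H each → 4
  2 × C (aromatic): no H
  1 × C: no H
  1 × N: no H
  1 × O: 1 H
  Total hydrogens = 5.
Molecular formula: C7H5NO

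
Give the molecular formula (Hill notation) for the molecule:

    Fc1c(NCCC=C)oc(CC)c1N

Heavy atoms from the SMILES: 10 C, 1 F, 2 N, 1 O.
Implicit hydrogens by atom environment:
  4 × C: 2 H each → 8
  4 × C (aromatic): no H
  1 × C: 3 H
  1 × C: 1 H
  1 × F: no H
  1 × N: 2 H
  1 × N: 1 H
  1 × O (aromatic): no H
  Total hydrogens = 15.
Molecular formula: C10H15FN2O

C10H15FN2O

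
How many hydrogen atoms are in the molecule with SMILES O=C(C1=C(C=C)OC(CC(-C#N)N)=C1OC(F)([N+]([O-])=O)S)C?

Hydrogens are implicit in SMILES; fill each atom to its normal valence:
  4 × C (aromatic): no H
  3 × C: no H
  3 × O: no H
  2 × C: 2 H each → 4
  2 × C: 1 H each → 2
  1 × C: 3 H
  1 × F: no H
  1 × N: 2 H
  1 × N: no H
  1 × N (charge +1): no H
  1 × O (aromatic): no H
  1 × O (charge -1): no H
  1 × S: 1 H
  Total hydrogens = 12.

12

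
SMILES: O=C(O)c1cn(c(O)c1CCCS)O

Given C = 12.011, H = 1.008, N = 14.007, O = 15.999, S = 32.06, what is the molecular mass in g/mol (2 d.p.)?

217.24

Molecular formula: C8H11NO4S.
M = 8×12.011 + 11×1.008 + 1×14.007 + 4×15.999 + 1×32.06 = 217.24 g/mol.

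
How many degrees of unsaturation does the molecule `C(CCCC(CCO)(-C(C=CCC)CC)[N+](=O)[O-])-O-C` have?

2

Molecular formula from the SMILES: C15H29NO4.
DoU = (2C + 2 + N − H − X)/2 = (2·15 + 2 + 1 − 29 − 0)/2 = 4/2 = 2.
(Structurally: 0 ring(s) + 2 π bond(s) = 2.)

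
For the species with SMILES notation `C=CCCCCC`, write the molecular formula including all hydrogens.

C7H14

Heavy atoms from the SMILES: 7 C.
Implicit hydrogens by atom environment:
  5 × C: 2 H each → 10
  1 × C: 3 H
  1 × C: 1 H
  Total hydrogens = 14.
Molecular formula: C7H14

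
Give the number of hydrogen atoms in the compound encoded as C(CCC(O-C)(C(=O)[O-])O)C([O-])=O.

Hydrogens are implicit in SMILES; fill each atom to its normal valence:
  3 × C: 2 H each → 6
  3 × C: no H
  3 × O: no H
  2 × O (charge -1): no H
  1 × C: 3 H
  1 × O: 1 H
  Total hydrogens = 10.

10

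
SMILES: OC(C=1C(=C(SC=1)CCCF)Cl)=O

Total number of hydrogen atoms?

8

Hydrogens are implicit in SMILES; fill each atom to its normal valence:
  3 × C: 2 H each → 6
  3 × C (aromatic): no H
  1 × C (aromatic): 1 H
  1 × C: no H
  1 × Cl: no H
  1 × F: no H
  1 × O: 1 H
  1 × O: no H
  1 × S (aromatic): no H
  Total hydrogens = 8.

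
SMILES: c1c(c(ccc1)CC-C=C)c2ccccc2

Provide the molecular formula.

Heavy atoms from the SMILES: 16 C.
Implicit hydrogens by atom environment:
  9 × C (aromatic): 1 H each → 9
  3 × C: 2 H each → 6
  3 × C (aromatic): no H
  1 × C: 1 H
  Total hydrogens = 16.
Molecular formula: C16H16

C16H16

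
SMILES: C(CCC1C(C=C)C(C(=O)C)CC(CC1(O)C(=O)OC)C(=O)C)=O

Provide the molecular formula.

C18H26O6

Heavy atoms from the SMILES: 18 C, 6 O.
Implicit hydrogens by atom environment:
  6 × C: 1 H each → 6
  5 × C: 2 H each → 10
  5 × O: no H
  4 × C: no H
  3 × C: 3 H each → 9
  1 × O: 1 H
  Total hydrogens = 26.
Molecular formula: C18H26O6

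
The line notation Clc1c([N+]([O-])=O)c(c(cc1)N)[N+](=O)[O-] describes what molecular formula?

Heavy atoms from the SMILES: 6 C, 1 Cl, 3 N, 4 O.
Implicit hydrogens by atom environment:
  4 × C (aromatic): no H
  2 × C (aromatic): 1 H each → 2
  2 × N (charge +1): no H
  2 × O: no H
  2 × O (charge -1): no H
  1 × Cl: no H
  1 × N: 2 H
  Total hydrogens = 4.
Molecular formula: C6H4ClN3O4

C6H4ClN3O4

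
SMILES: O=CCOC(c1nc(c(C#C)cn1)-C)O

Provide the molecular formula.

Heavy atoms from the SMILES: 10 C, 2 N, 3 O.
Implicit hydrogens by atom environment:
  3 × C: 1 H each → 3
  3 × C (aromatic): no H
  2 × N (aromatic): no H
  2 × O: no H
  1 × C: 3 H
  1 × C: 2 H
  1 × C (aromatic): 1 H
  1 × C: no H
  1 × O: 1 H
  Total hydrogens = 10.
Molecular formula: C10H10N2O3

C10H10N2O3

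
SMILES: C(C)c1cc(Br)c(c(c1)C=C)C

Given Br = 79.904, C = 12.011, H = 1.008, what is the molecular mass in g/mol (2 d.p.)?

225.13

Molecular formula: C11H13Br.
M = 1×79.904 + 11×12.011 + 13×1.008 = 225.13 g/mol.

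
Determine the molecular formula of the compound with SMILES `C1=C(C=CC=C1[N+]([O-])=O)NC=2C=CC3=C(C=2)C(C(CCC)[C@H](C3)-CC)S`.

Heavy atoms from the SMILES: 21 C, 2 N, 2 O, 1 S.
Implicit hydrogens by atom environment:
  7 × C (aromatic): 1 H each → 7
  5 × C (aromatic): no H
  4 × C: 2 H each → 8
  3 × C: 1 H each → 3
  2 × C: 3 H each → 6
  1 × N: 1 H
  1 × N (charge +1): no H
  1 × O: no H
  1 × O (charge -1): no H
  1 × S: 1 H
  Total hydrogens = 26.
Molecular formula: C21H26N2O2S

C21H26N2O2S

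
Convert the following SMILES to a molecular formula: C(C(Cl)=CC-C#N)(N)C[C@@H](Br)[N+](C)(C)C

Heavy atoms from the SMILES: 1 Br, 10 C, 1 Cl, 3 N.
Implicit hydrogens by atom environment:
  3 × C: 3 H each → 9
  3 × C: 1 H each → 3
  2 × C: 2 H each → 4
  2 × C: no H
  1 × Br: no H
  1 × Cl: no H
  1 × N: 2 H
  1 × N: no H
  1 × N (charge +1): no H
  Total hydrogens = 18.
Net charge +1.
Molecular formula: C10H18BrClN3+

C10H18BrClN3+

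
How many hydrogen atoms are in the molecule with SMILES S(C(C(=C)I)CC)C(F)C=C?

Hydrogens are implicit in SMILES; fill each atom to its normal valence:
  3 × C: 2 H each → 6
  3 × C: 1 H each → 3
  1 × C: 3 H
  1 × C: no H
  1 × F: no H
  1 × I: no H
  1 × S: no H
  Total hydrogens = 12.

12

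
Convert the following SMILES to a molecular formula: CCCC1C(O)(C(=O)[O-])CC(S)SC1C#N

Heavy atoms from the SMILES: 10 C, 1 N, 3 O, 2 S.
Implicit hydrogens by atom environment:
  3 × C: 2 H each → 6
  3 × C: 1 H each → 3
  3 × C: no H
  1 × C: 3 H
  1 × N: no H
  1 × O: 1 H
  1 × O: no H
  1 × O (charge -1): no H
  1 × S: 1 H
  1 × S: no H
  Total hydrogens = 14.
Net charge -1.
Molecular formula: C10H14NO3S2-

C10H14NO3S2-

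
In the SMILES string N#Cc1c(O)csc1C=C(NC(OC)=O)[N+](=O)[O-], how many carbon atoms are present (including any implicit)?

The symbol for carbon appears 9 times in the SMILES. Lowercase c denotes aromatic carbon and counts toward C.

9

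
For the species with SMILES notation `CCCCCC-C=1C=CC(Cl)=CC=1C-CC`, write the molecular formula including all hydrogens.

C15H23Cl

Heavy atoms from the SMILES: 15 C, 1 Cl.
Implicit hydrogens by atom environment:
  7 × C: 2 H each → 14
  3 × C (aromatic): 1 H each → 3
  3 × C (aromatic): no H
  2 × C: 3 H each → 6
  1 × Cl: no H
  Total hydrogens = 23.
Molecular formula: C15H23Cl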